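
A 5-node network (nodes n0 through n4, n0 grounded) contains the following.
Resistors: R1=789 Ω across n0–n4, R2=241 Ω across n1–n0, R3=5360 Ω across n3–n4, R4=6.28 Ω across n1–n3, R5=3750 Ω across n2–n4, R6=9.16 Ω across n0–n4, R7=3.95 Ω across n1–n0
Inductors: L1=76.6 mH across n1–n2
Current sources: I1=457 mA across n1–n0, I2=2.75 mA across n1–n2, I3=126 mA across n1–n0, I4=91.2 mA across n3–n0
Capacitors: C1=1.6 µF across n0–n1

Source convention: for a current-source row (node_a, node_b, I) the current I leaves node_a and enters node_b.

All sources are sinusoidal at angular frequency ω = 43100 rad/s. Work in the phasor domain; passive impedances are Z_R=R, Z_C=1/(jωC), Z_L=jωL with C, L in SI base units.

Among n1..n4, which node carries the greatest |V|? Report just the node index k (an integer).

2

MNA unknowns: 4 node voltages V₁..V_4
R1: Y=0.001267+0.000j on G[0,4]
R2: Y=0.004149+0.000j on G[1,0]
R3: Y=0.0001866+0.000j on G[3,4]
R4: Y=0.1592+0.000j on G[1,3]
L1: Y=0.000-0.0003029j on G[1,2]
R5: Y=0.0002667+0.000j on G[2,4]
I1: z[1]−=0.457, z[0]+=0.457
C1: Y=0.000+0.06896j on G[0,1]
R6: Y=0.1092+0.000j on G[0,4]
I2: z[1]−=0.00275, z[2]+=0.00275
R7: Y=0.2532+0.000j on G[1,0]
I3: z[1]−=0.126, z[0]+=0.126
I4: z[3]−=0.0912, z[0]+=0.0912
solve → V1=-2.448+0.6486j, V2=3.439+6.703j, V3=-3.017+0.6479j, V4=0.003193+0.01721j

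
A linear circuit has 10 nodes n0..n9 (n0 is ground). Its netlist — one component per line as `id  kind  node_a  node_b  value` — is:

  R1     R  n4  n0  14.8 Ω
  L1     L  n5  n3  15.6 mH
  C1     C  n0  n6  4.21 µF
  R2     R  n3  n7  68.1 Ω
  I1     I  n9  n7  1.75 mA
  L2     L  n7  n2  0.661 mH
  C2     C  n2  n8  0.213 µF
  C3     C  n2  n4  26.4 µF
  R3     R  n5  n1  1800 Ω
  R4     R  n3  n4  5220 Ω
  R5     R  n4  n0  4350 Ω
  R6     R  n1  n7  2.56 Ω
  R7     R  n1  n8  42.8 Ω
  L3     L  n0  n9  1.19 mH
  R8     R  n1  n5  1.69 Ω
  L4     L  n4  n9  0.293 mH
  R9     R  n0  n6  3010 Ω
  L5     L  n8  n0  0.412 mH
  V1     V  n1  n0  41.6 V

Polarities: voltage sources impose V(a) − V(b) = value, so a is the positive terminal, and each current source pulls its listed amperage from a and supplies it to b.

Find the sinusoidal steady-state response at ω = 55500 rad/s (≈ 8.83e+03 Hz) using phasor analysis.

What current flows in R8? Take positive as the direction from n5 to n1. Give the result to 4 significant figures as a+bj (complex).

0.002724+0.002042j A

Element admittances at ω=55500 rad/s:
  Y(R1) = 0.06757+0.000j S between n4,n0
  Y(L1) = 0.000-0.001155j S between n5,n3
  Y(C1) = 0.000+0.2337j S between n0,n6
  Y(R2) = 0.01468+0.000j S between n3,n7
  I1: injects 0.00175 A into n7 (from n9)
  Y(L2) = 0.000-0.02726j S between n7,n2
  Y(C2) = 0.000+0.01182j S between n2,n8
  Y(C3) = 0.000+1.465j S between n2,n4
  Y(R3) = 0.0005556+0.000j S between n5,n1
  Y(R4) = 0.0001916+0.000j S between n3,n4
  Y(R5) = 0.0002299+0.000j S between n4,n0
  Y(R6) = 0.3906+0.000j S between n1,n7
  Y(R7) = 0.02336+0.000j S between n1,n8
  Y(L3) = 0.000-0.01514j S between n0,n9
  Y(R8) = 0.5917+0.000j S between n1,n5
  Y(L4) = 0.000-0.06149j S between n4,n9
  Y(R9) = 0.0003322+0.000j S between n0,n6
  Y(L5) = 0.000-0.04373j S between n8,n0
  V1: constraint V(n1)−V(n0) = 41.6
Assemble and solve the 10×10 MNA system:
  V(n1)=41.60+0.000j  V(n2)=1.659-12.61j  V(n3)=39.84+2.364j  V(n4)=2.263-12.61j  V(n5)=41.60+0.003451j  V(n6)=0.000+0.000j  V(n7)=40.51+2.699j  V(n8)=16.34+23.16j  V(n9)=1.816-10.14j
  i(V1)=-1.013+1.597j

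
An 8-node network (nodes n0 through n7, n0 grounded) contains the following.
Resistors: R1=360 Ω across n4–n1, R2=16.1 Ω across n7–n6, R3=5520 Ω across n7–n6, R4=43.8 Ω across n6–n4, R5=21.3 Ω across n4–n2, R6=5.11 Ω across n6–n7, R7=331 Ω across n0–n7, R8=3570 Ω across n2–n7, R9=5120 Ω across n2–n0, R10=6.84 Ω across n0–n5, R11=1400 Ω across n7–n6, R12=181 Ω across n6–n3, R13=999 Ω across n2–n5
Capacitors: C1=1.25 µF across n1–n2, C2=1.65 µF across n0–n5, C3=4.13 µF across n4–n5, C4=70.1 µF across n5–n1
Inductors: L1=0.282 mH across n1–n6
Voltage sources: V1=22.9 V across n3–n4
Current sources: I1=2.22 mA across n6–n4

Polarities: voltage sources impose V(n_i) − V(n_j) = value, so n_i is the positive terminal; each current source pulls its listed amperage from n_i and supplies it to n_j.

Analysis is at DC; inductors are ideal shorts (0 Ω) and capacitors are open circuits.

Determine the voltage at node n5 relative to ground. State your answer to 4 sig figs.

MNA unknowns: 7 node voltages V₁..V_7 plus 2 source currents (L1, V1)
R1: Y=0.002778 on G[4,1]
R2: Y=0.06211 on G[7,6]
R3: Y=0.0001812 on G[7,6]
R4: Y=0.02283 on G[6,4]
C1: Y=0.000 on G[1,2]
R5: Y=0.04695 on G[4,2]
R6: Y=0.1957 on G[6,7]
R7: Y=0.003021 on G[0,7]
C2: Y=0.000 on G[0,5]
R8: Y=0.0002801 on G[2,7]
R9: Y=0.0001953 on G[2,0]
C3: Y=0.000 on G[4,5]
R10: Y=0.1462 on G[0,5]
L1: row V1−V6=0, i_L1 at 1,6
R11: Y=0.0007143 on G[7,6]
R12: Y=0.005525 on G[6,3]
R13: Y=0.001001 on G[2,5]
C4: Y=0.000 on G[5,1]
V1: row V3−V4=22.9, i_V1 at 3,4
I1: z[6]−=0.00222, z[4]+=0.00222
solve → V1=1.076, V2=-2.690, V3=20.12, V4=-2.780, V5=-0.01829, V6=1.076, V7=1.059
aux → i_L1=-0.01071, i_V1=-0.1052

-0.01829 V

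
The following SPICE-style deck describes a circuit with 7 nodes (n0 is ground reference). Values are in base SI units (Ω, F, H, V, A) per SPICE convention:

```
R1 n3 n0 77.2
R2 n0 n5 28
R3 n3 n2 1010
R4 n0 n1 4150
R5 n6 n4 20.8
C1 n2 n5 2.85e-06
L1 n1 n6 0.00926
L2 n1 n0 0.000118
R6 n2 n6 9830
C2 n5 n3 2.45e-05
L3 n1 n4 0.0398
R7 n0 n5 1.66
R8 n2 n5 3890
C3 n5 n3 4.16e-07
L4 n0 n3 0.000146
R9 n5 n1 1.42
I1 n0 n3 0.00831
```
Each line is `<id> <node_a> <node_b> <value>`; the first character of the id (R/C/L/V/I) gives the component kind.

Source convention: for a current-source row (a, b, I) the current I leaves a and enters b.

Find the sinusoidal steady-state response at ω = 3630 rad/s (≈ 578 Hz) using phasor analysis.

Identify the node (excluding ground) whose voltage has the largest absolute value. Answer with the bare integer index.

Element admittances at ω=3630 rad/s:
  Y(R1) = 0.01295+0.000j S between n3,n0
  Y(R2) = 0.03571+0.000j S between n0,n5
  Y(R3) = 0.0009901+0.000j S between n3,n2
  Y(R4) = 0.0002410+0.000j S between n0,n1
  Y(R5) = 0.04808+0.000j S between n6,n4
  Y(C1) = 0.000+0.01035j S between n2,n5
  Y(L1) = 0.000-0.02975j S between n1,n6
  Y(L2) = 0.000-2.335j S between n1,n0
  Y(R6) = 0.0001017+0.000j S between n2,n6
  Y(C2) = 0.000+0.08894j S between n5,n3
  Y(L3) = 0.000-0.006922j S between n1,n4
  Y(R7) = 0.6024+0.000j S between n0,n5
  Y(R8) = 0.0002571+0.000j S between n2,n5
  Y(C3) = 0.000+0.001510j S between n5,n3
  Y(L4) = 0.000-1.887j S between n0,n3
  Y(R9) = 0.7042+0.000j S between n5,n1
  I1: injects 0.00831 A into n3 (from n0)
Assemble and solve the 6×6 MNA system:
  V(n1)=-2.179e-05-9.130e-05j  V(n2)=0.0001170-5.778e-07j  V(n3)=5.225e-05+0.004626j  V(n4)=-2.208e-05-9.095e-05j  V(n5)=-0.0003245-1.911e-05j  V(n6)=-2.203e-05-9.091e-05j

3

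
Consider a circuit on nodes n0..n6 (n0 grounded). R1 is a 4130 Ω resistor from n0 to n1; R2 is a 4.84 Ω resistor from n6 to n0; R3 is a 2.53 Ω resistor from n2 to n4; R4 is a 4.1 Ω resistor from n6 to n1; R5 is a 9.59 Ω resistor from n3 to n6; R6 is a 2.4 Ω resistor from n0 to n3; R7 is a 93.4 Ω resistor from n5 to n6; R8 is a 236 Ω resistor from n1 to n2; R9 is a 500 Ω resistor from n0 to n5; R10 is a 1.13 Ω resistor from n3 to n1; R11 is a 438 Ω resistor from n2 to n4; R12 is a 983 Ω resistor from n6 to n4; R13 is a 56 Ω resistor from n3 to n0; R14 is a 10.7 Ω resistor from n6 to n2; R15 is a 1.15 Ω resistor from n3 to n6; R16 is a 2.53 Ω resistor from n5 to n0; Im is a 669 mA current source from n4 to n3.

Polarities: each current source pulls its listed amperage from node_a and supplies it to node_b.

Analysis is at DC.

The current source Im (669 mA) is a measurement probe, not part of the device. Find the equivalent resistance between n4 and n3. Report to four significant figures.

R_eq = 13.30 Ω

Element admittances at DC:
  Y(R1) = 0.0002421 S between n0,n1
  Y(R2) = 0.2066 S between n6,n0
  Y(R3) = 0.3953 S between n2,n4
  Y(R4) = 0.2439 S between n6,n1
  Y(R5) = 0.1043 S between n3,n6
  Y(R6) = 0.4167 S between n0,n3
  Y(R7) = 0.01071 S between n5,n6
  Y(R8) = 0.004237 S between n1,n2
  Y(R9) = 0.002000 S between n0,n5
  Y(R10) = 0.8850 S between n3,n1
  Y(R11) = 0.002283 S between n2,n4
  Y(R12) = 0.001017 S between n6,n4
  Y(R13) = 0.01786 S between n3,n0
  Y(R14) = 0.09346 S between n6,n2
  Y(R15) = 0.8696 S between n3,n6
  Y(R16) = 0.3953 S between n5,n0
  Im: injects 0.669 A into n3 (from n4)
Assemble and solve the 6×6 MNA system:
  V(n1)=0.03099  V(n2)=-7.073  V(n3)=0.1641  V(n4)=-8.735  V(n5)=-0.008625  V(n6)=-0.3286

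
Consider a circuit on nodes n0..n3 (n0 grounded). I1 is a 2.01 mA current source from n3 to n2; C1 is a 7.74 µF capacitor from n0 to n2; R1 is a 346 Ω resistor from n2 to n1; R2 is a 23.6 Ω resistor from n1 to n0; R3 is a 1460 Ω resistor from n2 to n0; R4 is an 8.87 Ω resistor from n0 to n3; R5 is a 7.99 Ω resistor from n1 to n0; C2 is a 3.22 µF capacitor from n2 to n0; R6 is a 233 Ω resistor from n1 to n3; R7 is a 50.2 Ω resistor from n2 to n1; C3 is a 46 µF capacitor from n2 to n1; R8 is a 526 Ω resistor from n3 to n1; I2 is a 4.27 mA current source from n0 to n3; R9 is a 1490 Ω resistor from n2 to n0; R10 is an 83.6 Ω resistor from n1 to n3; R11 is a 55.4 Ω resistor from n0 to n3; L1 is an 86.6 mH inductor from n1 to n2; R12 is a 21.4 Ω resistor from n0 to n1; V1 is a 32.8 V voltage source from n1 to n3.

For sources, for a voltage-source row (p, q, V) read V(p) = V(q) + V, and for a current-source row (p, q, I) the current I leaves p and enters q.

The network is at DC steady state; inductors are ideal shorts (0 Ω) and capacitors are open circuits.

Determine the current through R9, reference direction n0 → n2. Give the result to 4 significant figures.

Element admittances at DC:
  I1: injects 0.00201 A into n2 (from n3)
  Y(C1) = 0.000 S between n0,n2
  Y(R1) = 0.002890 S between n2,n1
  Y(R2) = 0.04237 S between n1,n0
  Y(R3) = 0.0006849 S between n2,n0
  Y(R4) = 0.1127 S between n0,n3
  Y(R5) = 0.1252 S between n1,n0
  Y(C2) = 0.000 S between n2,n0
  Y(R6) = 0.004292 S between n1,n3
  Y(R7) = 0.01992 S between n2,n1
  Y(C3) = 0.000 S between n2,n1
  Y(R8) = 0.001901 S between n3,n1
  I2: injects 0.00427 A into n3 (from n0)
  Y(R9) = 0.0006711 S between n2,n0
  Y(R10) = 0.01196 S between n1,n3
  Y(R11) = 0.01805 S between n0,n3
  L1: short n1↔n2 (DC inductor)
  Y(R12) = 0.04673 S between n0,n1
  V1: constraint V(n1)−V(n3) = 32.8
Assemble and solve the 5×5 MNA system:
  V(n1)=12.40  V(n2)=12.40  V(n3)=-20.40
  i(L1)=0.01480  i(V1)=-3.266

-0.008320 A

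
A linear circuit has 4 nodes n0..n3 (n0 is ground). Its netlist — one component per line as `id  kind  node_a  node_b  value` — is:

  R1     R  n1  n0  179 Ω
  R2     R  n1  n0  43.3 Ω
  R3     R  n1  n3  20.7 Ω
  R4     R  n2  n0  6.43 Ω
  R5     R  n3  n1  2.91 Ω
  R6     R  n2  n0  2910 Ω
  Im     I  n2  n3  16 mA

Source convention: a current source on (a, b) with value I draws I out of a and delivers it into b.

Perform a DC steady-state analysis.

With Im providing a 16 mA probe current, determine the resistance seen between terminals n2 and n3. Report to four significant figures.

R_eq = 43.83 Ω

Element admittances at DC:
  Y(R1) = 0.005587 S between n1,n0
  Y(R2) = 0.02309 S between n1,n0
  Y(R3) = 0.04831 S between n1,n3
  Y(R4) = 0.1555 S between n2,n0
  Y(R5) = 0.3436 S between n3,n1
  Y(R6) = 0.0003436 S between n2,n0
  Im: injects 0.016 A into n3 (from n2)
Assemble and solve the 3×3 MNA system:
  V(n1)=0.5579  V(n2)=-0.1027  V(n3)=0.5987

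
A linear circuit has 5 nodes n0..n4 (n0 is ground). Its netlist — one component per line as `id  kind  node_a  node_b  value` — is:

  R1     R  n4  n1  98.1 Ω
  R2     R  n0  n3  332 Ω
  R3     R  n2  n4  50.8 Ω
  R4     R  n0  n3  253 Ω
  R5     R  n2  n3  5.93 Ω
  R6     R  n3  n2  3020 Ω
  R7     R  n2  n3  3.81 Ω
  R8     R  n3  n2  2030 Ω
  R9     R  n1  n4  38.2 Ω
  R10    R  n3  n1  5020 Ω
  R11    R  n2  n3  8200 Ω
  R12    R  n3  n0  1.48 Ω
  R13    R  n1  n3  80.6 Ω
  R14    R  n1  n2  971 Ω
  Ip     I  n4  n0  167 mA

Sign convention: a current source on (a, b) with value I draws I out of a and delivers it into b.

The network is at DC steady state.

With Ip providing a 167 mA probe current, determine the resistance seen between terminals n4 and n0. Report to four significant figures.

R_eq = 36.33 Ω

MNA unknowns: 4 node voltages V₁..V_4
R1: Y=0.01019 on G[4,1]
R2: Y=0.003012 on G[0,3]
R3: Y=0.01969 on G[2,4]
R4: Y=0.003953 on G[0,3]
R5: Y=0.1686 on G[2,3]
R6: Y=0.0003311 on G[3,2]
R7: Y=0.2625 on G[2,3]
R8: Y=0.0004926 on G[3,2]
R9: Y=0.02618 on G[1,4]
R10: Y=0.0001992 on G[3,1]
R11: Y=0.0001220 on G[2,3]
R12: Y=0.6757 on G[3,0]
R13: Y=0.01241 on G[1,3]
R14: Y=0.001030 on G[1,2]
Ip: z[4]−=0.167, z[0]+=0.167
solve → V1=-4.485, V2=-0.5074, V3=-0.2446, V4=-6.067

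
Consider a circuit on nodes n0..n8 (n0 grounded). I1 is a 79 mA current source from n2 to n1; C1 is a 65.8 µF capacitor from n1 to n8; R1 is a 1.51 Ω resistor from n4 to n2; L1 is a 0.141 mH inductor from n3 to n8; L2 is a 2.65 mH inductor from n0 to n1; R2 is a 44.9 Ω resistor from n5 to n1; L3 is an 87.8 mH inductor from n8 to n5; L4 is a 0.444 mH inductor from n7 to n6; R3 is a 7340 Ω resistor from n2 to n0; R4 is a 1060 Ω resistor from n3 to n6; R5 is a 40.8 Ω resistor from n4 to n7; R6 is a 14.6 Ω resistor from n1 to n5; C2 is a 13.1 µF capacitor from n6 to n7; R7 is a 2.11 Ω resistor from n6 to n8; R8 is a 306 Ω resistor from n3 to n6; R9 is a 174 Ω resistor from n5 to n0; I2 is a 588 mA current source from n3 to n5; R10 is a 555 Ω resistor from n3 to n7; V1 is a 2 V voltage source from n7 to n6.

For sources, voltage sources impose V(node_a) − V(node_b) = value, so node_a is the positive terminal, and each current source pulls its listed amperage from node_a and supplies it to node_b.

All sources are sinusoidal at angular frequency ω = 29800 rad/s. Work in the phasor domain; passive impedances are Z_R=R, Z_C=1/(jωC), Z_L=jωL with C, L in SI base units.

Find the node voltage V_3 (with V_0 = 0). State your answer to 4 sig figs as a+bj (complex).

-1.060-4.431j V

Element admittances at ω=29800 rad/s:
  I1: injects 0.079 A into n1 (from n2)
  Y(C1) = 0.000+1.961j S between n1,n8
  Y(R1) = 0.6623+0.000j S between n4,n2
  Y(L1) = 0.000-0.2380j S between n3,n8
  Y(L2) = 0.000-0.01266j S between n0,n1
  Y(R2) = 0.02227+0.000j S between n5,n1
  Y(L3) = 0.000-0.0003822j S between n8,n5
  Y(L4) = 0.000-0.07558j S between n7,n6
  Y(R3) = 0.0001362+0.000j S between n2,n0
  Y(R4) = 0.0009434+0.000j S between n3,n6
  Y(R5) = 0.02451+0.000j S between n4,n7
  Y(R6) = 0.06849+0.000j S between n1,n5
  Y(C2) = 0.000+0.3904j S between n6,n7
  Y(R7) = 0.4739+0.000j S between n6,n8
  Y(R8) = 0.003268+0.000j S between n3,n6
  Y(R9) = 0.005747+0.000j S between n5,n0
  I2: injects 0.588 A into n5 (from n3)
  Y(R10) = 0.001802+0.000j S between n3,n7
  V1: constraint V(n7)−V(n6) = 2
Assemble and solve the 9×9 MNA system:
  V(n1)=-0.9975-2.313j  V(n2)=-2.499-1.991j  V(n3)=-1.060-4.431j  V(n4)=-2.380-1.992j  V(n5)=5.155-2.151j  V(n6)=-1.171-2.003j  V(n7)=0.8293-2.003j  V(n8)=-0.9986-1.973j
  i(V1)=-0.08206-0.6337j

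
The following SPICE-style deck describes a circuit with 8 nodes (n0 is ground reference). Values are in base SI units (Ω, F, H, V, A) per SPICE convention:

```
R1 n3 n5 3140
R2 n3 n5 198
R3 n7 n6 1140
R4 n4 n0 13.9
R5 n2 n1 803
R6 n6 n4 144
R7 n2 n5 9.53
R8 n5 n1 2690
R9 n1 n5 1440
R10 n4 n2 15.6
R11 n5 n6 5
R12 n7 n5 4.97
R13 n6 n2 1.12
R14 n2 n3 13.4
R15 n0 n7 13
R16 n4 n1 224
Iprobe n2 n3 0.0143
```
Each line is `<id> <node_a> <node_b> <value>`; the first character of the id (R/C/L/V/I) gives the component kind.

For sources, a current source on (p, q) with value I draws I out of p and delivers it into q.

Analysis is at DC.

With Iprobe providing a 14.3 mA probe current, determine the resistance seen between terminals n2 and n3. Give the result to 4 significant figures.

R_eq = 12.52 Ω

Apply KCL at each of the 7 non-ground nodes and solve the resulting linear system.
Node n1: branches {R5, R8, R9, R16} → V_1 = -0.0008022
Node n2: branches {R5, R7, R10, R13, R14, Iprobe} → V_2 = -0.001998
Node n3: branches {R1, R2, R14, Iprobe} → V_3 = 0.1770
Node n4: branches {R4, R6, R10, R16} → V_4 = -0.0009586
Node n5: branches {R1, R2, R7, R8, R9, R11, R12} → V_5 = 0.001249
Node n6: branches {R3, R6, R11, R13} → V_6 = -0.001399
Node n7: branches {R3, R12, R15} → V_7 = 0.0008965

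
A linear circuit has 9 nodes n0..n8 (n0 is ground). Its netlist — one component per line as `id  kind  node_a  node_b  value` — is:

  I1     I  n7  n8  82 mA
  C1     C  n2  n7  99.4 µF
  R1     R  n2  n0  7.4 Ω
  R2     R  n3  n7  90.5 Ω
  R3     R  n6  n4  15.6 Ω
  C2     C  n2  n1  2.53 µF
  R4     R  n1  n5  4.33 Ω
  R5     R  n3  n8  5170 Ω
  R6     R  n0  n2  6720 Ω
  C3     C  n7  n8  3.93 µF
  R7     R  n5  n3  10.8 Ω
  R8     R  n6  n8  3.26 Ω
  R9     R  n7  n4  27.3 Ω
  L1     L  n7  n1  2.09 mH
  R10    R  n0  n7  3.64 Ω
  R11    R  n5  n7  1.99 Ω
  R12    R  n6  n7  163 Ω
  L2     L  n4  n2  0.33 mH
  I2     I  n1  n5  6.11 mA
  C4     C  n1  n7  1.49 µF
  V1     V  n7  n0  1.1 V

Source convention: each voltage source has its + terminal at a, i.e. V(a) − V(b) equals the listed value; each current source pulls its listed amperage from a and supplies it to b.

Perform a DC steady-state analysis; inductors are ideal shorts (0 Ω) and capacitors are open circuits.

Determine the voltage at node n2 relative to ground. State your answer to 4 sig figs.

Element admittances at DC:
  I1: injects 0.082 A into n8 (from n7)
  Y(C1) = 0.000 S between n2,n7
  Y(R1) = 0.1351 S between n2,n0
  Y(R2) = 0.01105 S between n3,n7
  Y(R3) = 0.06410 S between n6,n4
  Y(C2) = 0.000 S between n2,n1
  Y(R4) = 0.2309 S between n1,n5
  Y(R5) = 0.0001934 S between n3,n8
  Y(R6) = 0.0001488 S between n0,n2
  Y(C3) = 0.000 S between n7,n8
  Y(R7) = 0.09259 S between n5,n3
  Y(R8) = 0.3067 S between n6,n8
  Y(R9) = 0.03663 S between n7,n4
  L1: short n7↔n1 (DC inductor)
  Y(R10) = 0.2747 S between n0,n7
  Y(R11) = 0.5025 S between n5,n7
  Y(R12) = 0.006135 S between n6,n7
  L2: short n4↔n2 (DC inductor)
  I2: injects 0.00611 A into n5 (from n1)
  Y(C4) = 0.000 S between n1,n7
  V1: constraint V(n7)−V(n0) = 1.1
Assemble and solve the 11×11 MNA system:
  V(n1)=1.100  V(n2)=0.6822  V(n3)=1.110  V(n4)=0.6822  V(n5)=1.108  V(n6)=1.883  V(n7)=1.100  V(n8)=2.150
  i(L1)=0.004156  i(L2)=0.09230  i(V1)=-0.3945

0.6822 V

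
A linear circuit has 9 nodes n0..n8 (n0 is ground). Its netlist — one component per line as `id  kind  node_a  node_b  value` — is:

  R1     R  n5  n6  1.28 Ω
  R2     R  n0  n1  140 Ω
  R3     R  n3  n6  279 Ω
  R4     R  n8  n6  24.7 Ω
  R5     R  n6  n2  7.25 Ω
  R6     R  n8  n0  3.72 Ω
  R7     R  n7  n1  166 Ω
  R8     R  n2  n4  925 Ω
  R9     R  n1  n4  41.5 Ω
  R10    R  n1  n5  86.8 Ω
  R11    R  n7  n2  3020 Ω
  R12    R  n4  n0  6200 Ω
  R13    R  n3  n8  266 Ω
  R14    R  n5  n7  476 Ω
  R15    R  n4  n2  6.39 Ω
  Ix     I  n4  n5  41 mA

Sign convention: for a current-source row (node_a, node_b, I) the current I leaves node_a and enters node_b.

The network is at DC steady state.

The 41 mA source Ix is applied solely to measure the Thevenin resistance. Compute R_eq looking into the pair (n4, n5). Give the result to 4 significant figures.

Element admittances at DC:
  Y(R1) = 0.7812 S between n5,n6
  Y(R2) = 0.007143 S between n0,n1
  Y(R3) = 0.003584 S between n3,n6
  Y(R4) = 0.04049 S between n8,n6
  Y(R5) = 0.1379 S between n6,n2
  Y(R6) = 0.2688 S between n8,n0
  Y(R7) = 0.006024 S between n7,n1
  Y(R8) = 0.001081 S between n2,n4
  Y(R9) = 0.02410 S between n1,n4
  Y(R10) = 0.01152 S between n1,n5
  Y(R11) = 0.0003311 S between n7,n2
  Y(R12) = 0.0001613 S between n4,n0
  Y(R13) = 0.003759 S between n3,n8
  Y(R14) = 0.002101 S between n5,n7
  Y(R15) = 0.1565 S between n4,n2
  Ix: injects 0.041 A into n5 (from n4)
Assemble and solve the 8×8 MNA system:
  V(n1)=-0.2122  V(n2)=-0.2136  V(n3)=0.02419  V(n4)=-0.4387  V(n5)=0.09078  V(n6)=0.04338  V(n7)=-0.1370  V(n8)=0.005901

R_eq = 12.91 Ω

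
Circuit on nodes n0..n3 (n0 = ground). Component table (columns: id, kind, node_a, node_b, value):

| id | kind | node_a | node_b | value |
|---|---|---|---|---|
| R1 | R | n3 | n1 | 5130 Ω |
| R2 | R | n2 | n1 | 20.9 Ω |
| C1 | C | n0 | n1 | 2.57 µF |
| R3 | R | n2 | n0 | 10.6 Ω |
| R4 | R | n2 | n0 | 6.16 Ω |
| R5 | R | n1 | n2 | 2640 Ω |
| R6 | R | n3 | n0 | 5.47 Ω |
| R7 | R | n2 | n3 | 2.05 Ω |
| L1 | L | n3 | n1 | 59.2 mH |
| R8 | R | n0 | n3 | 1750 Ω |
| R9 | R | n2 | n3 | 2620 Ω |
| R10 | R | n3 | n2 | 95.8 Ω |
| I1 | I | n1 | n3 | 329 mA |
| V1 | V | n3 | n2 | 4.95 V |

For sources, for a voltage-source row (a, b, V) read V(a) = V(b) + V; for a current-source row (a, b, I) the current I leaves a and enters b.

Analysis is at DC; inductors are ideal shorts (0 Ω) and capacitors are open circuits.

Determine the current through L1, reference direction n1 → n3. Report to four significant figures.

Apply KCL at each of the 3 non-ground nodes and solve the resulting linear system.
Node n1: branches {R1, R2, C1, R5, L1, I1} → V_1 = 2.887
Node n2: branches {R2, R3, R4, R5, R7, R9, R10, V1} → V_2 = -2.063
Node n3: branches {R1, R6, R7, L1, R8, R9, R10, I1, V1} → V_3 = 2.887
Source currents: i(L1)=0.5677, i(V1)=-3.236

-0.5677 A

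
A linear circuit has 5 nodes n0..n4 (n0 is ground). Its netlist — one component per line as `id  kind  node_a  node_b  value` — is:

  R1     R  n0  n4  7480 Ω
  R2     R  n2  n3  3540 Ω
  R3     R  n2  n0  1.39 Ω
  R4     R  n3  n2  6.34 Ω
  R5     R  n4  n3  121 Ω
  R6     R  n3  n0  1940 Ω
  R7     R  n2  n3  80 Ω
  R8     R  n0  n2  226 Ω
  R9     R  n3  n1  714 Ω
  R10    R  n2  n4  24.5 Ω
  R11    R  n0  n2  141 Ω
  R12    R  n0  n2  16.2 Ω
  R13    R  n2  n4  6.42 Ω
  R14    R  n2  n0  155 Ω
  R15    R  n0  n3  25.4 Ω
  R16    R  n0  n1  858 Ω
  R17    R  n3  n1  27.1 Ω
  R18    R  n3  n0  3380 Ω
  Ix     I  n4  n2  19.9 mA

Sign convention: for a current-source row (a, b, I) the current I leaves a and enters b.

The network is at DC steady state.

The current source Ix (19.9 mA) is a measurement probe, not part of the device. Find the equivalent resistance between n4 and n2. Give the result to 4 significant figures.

Apply KCL at each of the 4 non-ground nodes and solve the resulting linear system.
Node n1: branches {R9, R16, R17} → V_1 = -0.003388
Node n2: branches {R2, R3, R4, R7, R8, R10, R11, R12, R13, R14, Ix} → V_2 = 0.0001967
Node n3: branches {R2, R4, R5, R6, R7, R9, R15, R17, R18} → V_3 = -0.003491
Node n4: branches {R1, R5, R10, R13, Ix} → V_4 = -0.09704

R_eq = 4.886 Ω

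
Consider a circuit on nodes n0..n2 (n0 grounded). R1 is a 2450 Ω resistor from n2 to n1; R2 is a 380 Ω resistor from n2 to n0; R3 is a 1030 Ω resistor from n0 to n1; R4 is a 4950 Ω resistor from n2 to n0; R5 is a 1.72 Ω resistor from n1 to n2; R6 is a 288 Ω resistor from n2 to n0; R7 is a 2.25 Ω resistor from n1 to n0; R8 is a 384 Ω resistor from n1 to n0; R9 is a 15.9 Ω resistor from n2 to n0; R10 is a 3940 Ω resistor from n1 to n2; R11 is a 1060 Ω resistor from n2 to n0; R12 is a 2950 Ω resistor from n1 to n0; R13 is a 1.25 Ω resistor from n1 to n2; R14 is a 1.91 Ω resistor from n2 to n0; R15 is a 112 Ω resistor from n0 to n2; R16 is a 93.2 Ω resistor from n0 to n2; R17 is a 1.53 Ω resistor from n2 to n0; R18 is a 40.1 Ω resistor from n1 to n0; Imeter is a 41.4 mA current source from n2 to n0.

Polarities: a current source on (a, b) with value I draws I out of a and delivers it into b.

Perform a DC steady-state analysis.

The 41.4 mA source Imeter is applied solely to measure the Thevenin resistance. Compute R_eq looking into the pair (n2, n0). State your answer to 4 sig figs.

Element admittances at DC:
  Y(R1) = 0.0004082 S between n2,n1
  Y(R2) = 0.002632 S between n2,n0
  Y(R3) = 0.0009709 S between n0,n1
  Y(R4) = 0.0002020 S between n2,n0
  Y(R5) = 0.5814 S between n1,n2
  Y(R6) = 0.003472 S between n2,n0
  Y(R7) = 0.4444 S between n1,n0
  Y(R8) = 0.002604 S between n1,n0
  Y(R9) = 0.06289 S between n2,n0
  Y(R10) = 0.0002538 S between n1,n2
  Y(R11) = 0.0009434 S between n2,n0
  Y(R12) = 0.0003390 S between n1,n0
  Y(R13) = 0.8000 S between n1,n2
  Y(R14) = 0.5236 S between n2,n0
  Y(R15) = 0.008929 S between n0,n2
  Y(R16) = 0.01073 S between n0,n2
  Y(R17) = 0.6536 S between n2,n0
  Y(R18) = 0.02494 S between n1,n0
  Imeter: injects 0.0414 A into n0 (from n2)
Assemble and solve the 2×2 MNA system:
  V(n1)=-0.01904  V(n2)=-0.02556

R_eq = 0.6175 Ω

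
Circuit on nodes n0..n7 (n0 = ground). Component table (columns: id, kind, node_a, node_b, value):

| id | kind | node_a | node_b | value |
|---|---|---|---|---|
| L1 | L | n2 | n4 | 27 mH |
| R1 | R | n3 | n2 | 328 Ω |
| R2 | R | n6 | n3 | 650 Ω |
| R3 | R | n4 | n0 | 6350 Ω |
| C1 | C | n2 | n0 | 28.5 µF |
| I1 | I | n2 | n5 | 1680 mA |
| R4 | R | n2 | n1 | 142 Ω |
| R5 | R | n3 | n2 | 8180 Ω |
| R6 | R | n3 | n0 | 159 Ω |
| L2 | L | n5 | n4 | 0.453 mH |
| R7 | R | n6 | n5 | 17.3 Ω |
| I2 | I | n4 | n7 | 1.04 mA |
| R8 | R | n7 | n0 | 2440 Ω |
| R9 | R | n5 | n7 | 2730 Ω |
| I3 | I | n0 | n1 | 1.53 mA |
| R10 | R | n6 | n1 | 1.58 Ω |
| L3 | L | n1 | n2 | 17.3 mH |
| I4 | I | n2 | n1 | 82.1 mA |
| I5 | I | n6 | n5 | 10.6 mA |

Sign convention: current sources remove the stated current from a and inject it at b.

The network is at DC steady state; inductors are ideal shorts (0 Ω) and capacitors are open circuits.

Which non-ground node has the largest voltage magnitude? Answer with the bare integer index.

7

MNA unknowns: 7 node voltages V₁..V_7 plus 3 source currents (L1, L2, L3)
L1: row V2−V4=0, i_L1 at 2,4
R1: Y=0.003049 on G[3,2]
R2: Y=0.001538 on G[6,3]
R3: Y=0.0001575 on G[4,0]
C1: Y=0.000 on G[2,0]
I1: z[2]−=1.68, z[5]+=1.68
R4: Y=0.007042 on G[2,1]
R5: Y=0.0001222 on G[3,2]
R6: Y=0.006289 on G[3,0]
L2: row V5−V4=0, i_L2 at 5,4
R7: Y=0.05780 on G[6,5]
I2: z[4]−=0.00104, z[7]+=0.00104
R8: Y=0.0004098 on G[7,0]
R9: Y=0.0003663 on G[5,7]
I3: z[0]−=0.00153, z[1]+=0.00153
R10: Y=0.6329 on G[6,1]
L3: row V1−V2=0, i_L3 at 1,2
I4: z[2]−=0.0821, z[1]+=0.0821
I5: z[6]−=0.0106, z[5]+=0.0106
solve → V1=0.3268, V2=0.3268, V3=0.1377, V4=0.3268, V5=0.3268, V6=0.3110, V7=1.494
aux → i_L1=-1.689, i_L2=1.690, i_L3=0.07367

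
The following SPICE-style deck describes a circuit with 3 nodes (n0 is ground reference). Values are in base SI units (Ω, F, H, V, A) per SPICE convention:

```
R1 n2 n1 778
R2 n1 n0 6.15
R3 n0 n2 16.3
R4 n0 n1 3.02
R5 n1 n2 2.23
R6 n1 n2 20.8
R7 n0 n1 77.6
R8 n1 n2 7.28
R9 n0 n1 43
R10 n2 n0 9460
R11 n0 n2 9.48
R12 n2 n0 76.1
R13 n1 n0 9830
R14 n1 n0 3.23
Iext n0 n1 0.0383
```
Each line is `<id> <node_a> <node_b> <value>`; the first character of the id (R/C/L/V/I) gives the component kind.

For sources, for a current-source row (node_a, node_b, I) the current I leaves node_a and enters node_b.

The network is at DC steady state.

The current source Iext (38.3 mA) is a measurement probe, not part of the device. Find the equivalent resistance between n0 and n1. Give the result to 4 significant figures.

R_eq = 1.021 Ω

Apply KCL at each of the 2 non-ground nodes and solve the resulting linear system.
Node n1: branches {R1, R2, R4, R5, R6, R7, R8, R9, R13, R14, Iext} → V_1 = 0.03909
Node n2: branches {R1, R3, R5, R6, R8, R10, R11, R12} → V_2 = 0.03045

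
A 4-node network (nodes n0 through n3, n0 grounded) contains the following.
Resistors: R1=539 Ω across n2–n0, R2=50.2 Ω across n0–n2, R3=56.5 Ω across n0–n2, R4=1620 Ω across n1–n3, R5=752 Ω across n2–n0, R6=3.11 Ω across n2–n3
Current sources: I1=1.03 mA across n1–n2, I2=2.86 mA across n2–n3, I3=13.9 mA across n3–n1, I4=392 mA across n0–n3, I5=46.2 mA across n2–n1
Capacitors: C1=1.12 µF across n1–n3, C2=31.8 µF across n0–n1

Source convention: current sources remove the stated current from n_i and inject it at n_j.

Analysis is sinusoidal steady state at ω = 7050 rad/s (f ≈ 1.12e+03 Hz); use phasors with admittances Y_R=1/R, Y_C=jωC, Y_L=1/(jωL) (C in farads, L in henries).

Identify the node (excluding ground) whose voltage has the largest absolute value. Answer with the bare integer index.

3

Apply KCL at each of the 3 non-ground nodes and solve the resulting linear system.
Node n1: branches {I1, R4, C1, I3, C2, I5} → V_1 = 0.2978-0.3400j
Node n2: branches {R1, R2, I1, R3, I2, R5, R6, I5} → V_2 = 7.739-1.636j
Node n3: branches {R4, C1, I2, R6, I3, I4} → V_3 = 8.870-1.844j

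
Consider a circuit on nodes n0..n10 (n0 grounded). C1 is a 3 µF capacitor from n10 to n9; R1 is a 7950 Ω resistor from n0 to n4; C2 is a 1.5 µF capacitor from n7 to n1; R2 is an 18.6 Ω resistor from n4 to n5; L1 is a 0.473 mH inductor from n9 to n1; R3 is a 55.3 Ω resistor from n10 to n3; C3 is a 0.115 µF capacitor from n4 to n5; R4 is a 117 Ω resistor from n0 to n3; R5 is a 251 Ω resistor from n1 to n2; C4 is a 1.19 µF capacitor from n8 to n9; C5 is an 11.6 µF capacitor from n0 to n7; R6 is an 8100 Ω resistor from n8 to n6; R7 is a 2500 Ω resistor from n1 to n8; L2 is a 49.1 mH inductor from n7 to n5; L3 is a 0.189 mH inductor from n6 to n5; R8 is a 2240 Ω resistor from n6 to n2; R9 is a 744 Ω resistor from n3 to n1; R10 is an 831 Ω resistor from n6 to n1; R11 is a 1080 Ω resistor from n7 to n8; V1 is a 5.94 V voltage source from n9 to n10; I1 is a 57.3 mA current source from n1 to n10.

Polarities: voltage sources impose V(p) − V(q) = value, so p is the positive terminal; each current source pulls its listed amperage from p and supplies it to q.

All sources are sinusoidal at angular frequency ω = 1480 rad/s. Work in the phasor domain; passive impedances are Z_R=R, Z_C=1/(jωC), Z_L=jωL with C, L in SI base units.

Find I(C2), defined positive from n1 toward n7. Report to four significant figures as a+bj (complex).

0.001434+0.007769j A

Element admittances at ω=1480 rad/s:
  Y(C1) = 0.000+0.004440j S between n10,n9
  Y(R1) = 0.0001258+0.000j S between n0,n4
  Y(C2) = 0.000+0.002220j S between n7,n1
  Y(R2) = 0.05376+0.000j S between n4,n5
  Y(L1) = 0.000-1.428j S between n9,n1
  Y(R3) = 0.01808+0.000j S between n10,n3
  Y(C3) = 0.000+0.0001702j S between n4,n5
  Y(R4) = 0.008547+0.000j S between n0,n3
  Y(R5) = 0.003984+0.000j S between n1,n2
  Y(C4) = 0.000+0.001761j S between n8,n9
  Y(C5) = 0.000+0.01717j S between n0,n7
  Y(R6) = 0.0001235+0.000j S between n8,n6
  Y(R7) = 0.0004000+0.000j S between n1,n8
  Y(L2) = 0.000-0.01376j S between n7,n5
  Y(L3) = 0.000-3.575j S between n6,n5
  Y(R8) = 0.0004464+0.000j S between n6,n2
  Y(R9) = 0.001344+0.000j S between n3,n1
  Y(R10) = 0.001203+0.000j S between n6,n1
  Y(R11) = 0.0009259+0.000j S between n7,n8
  V1: constraint V(n9)−V(n10) = 5.94
  I1: injects 0.0573 A into n10 (from n1)
Assemble and solve the 11×11 MNA system:
  V(n1)=3.902-1.206j  V(n2)=3.561-1.099j  V(n3)=-1.132-0.8051j  V(n4)=0.5193-0.1469j  V(n5)=0.5205-0.1473j  V(n6)=0.5210-0.1457j  V(n7)=0.4019-0.5600j  V(n8)=3.103+0.2636j  V(n9)=3.898-1.156j  V(n10)=-2.042-1.156j
  i(V1)=-0.07374-0.03272j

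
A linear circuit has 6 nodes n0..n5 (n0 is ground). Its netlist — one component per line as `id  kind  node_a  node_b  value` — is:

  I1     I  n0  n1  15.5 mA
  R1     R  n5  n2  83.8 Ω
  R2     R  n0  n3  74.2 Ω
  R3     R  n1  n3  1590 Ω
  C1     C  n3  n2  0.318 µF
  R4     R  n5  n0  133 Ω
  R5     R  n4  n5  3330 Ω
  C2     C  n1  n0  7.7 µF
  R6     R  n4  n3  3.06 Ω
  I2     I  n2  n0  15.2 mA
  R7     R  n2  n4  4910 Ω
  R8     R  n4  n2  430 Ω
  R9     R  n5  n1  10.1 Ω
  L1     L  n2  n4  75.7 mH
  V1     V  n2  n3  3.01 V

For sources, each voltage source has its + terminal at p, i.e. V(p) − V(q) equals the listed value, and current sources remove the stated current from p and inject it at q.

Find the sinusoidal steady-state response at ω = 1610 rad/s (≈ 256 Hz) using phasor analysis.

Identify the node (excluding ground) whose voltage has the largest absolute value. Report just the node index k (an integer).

2

Apply KCL at each of the 5 non-ground nodes and solve the resulting linear system.
Node n1: branches {I1, R3, C2, R9} → V_1 = 1.007-1.006j
Node n2: branches {R1, C1, I2, R7, R8, L1, V1} → V_2 = 1.554-0.4334j
Node n3: branches {R2, R3, C1, R6, V1} → V_3 = -1.456-0.4334j
Node n4: branches {R5, R6, R7, R8, L1} → V_4 = -1.429-0.5081j
Node n5: branches {R1, R4, R5, R9} → V_5 = 0.9920-0.8833j
Source currents: i(V1)=-0.03006+0.01738j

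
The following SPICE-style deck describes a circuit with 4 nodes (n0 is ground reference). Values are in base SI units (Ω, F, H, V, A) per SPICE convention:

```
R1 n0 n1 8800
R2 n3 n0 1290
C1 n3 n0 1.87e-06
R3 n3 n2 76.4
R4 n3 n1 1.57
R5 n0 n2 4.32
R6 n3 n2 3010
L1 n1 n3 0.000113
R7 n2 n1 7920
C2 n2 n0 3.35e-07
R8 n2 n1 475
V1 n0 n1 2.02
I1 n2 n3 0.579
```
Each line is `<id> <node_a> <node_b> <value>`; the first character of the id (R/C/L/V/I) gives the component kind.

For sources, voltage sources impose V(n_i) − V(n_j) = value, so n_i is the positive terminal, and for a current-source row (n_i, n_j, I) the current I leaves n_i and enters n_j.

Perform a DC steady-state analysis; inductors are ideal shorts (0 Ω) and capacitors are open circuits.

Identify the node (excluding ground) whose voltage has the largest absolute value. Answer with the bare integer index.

2

Apply KCL at each of the 3 non-ground nodes and solve the resulting linear system.
Node n1: branches {R1, R4, L1, R7, R8, V1} → V_1 = -2.020
Node n2: branches {R3, R5, R6, R7, C2, R8, I1} → V_2 = -2.471
Node n3: branches {R2, C1, R3, R4, R6, L1, I1} → V_3 = -2.020
Source currents: i(L1)=-0.5745, i(V1)=-0.5737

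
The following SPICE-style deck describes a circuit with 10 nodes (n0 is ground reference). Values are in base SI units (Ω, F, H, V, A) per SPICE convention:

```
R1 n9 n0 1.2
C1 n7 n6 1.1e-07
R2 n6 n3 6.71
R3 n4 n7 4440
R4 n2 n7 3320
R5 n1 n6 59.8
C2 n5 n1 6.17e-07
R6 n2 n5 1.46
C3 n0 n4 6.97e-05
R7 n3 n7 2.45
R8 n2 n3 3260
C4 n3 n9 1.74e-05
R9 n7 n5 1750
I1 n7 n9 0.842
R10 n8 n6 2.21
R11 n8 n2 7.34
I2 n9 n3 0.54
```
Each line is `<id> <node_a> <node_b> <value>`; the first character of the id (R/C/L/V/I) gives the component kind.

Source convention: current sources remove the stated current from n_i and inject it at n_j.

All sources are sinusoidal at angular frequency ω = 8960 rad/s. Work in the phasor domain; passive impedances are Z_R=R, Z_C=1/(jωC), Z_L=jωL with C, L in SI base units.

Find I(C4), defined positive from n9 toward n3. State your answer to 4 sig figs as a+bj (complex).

MNA unknowns: 9 node voltages V₁..V_9
R1: Y=0.8333+0.000j on G[9,0]
C1: Y=0.000+0.0009856j on G[7,6]
R2: Y=0.1490+0.000j on G[6,3]
R3: Y=0.0002252+0.000j on G[4,7]
R4: Y=0.0003012+0.000j on G[2,7]
R5: Y=0.01672+0.000j on G[1,6]
C2: Y=0.000+0.005528j on G[5,1]
R6: Y=0.6849+0.000j on G[2,5]
C3: Y=0.000+0.6245j on G[0,4]
R7: Y=0.4082+0.000j on G[3,7]
R8: Y=0.0003067+0.000j on G[2,3]
C4: Y=0.000+0.1559j on G[3,9]
R9: Y=0.0005714+0.000j on G[7,5]
I1: z[7]−=0.842, z[9]+=0.842
R10: Y=0.4525+0.000j on G[8,6]
R11: Y=0.1362+0.000j on G[8,2]
I2: z[9]−=0.54, z[3]+=0.54
solve → V1=-0.01630+1.915j, V2=-0.03065+1.921j, V3=-0.002241+1.934j, V4=0.0006984+0.0007430j, V5=-0.03229+1.921j, V6=-0.01417+1.920j, V7=-2.060+1.937j, V8=-0.01798+1.920j, V9=0.0005568-0.0005234j

0.3015+0.0004362j A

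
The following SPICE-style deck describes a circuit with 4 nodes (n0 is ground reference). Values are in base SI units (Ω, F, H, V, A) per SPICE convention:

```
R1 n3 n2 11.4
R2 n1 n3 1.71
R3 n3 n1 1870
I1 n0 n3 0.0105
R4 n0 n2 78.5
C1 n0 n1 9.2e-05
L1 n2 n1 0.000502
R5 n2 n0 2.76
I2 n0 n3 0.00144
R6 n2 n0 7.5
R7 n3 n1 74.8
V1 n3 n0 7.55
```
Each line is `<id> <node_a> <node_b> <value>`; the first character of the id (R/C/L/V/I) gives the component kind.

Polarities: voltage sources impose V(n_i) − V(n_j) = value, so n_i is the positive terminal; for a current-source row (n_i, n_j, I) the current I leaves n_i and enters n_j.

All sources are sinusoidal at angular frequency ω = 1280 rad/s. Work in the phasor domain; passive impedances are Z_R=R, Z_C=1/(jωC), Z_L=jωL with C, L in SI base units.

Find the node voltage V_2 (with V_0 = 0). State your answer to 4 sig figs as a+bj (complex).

Element admittances at ω=1280 rad/s:
  Y(R1) = 0.08772+0.000j S between n3,n2
  Y(R2) = 0.5848+0.000j S between n1,n3
  Y(R3) = 0.0005348+0.000j S between n3,n1
  I1: injects 0.0105 A into n3 (from n0)
  Y(R4) = 0.01274+0.000j S between n0,n2
  Y(C1) = 0.000+0.1178j S between n0,n1
  Y(L1) = 0.000-1.556j S between n2,n1
  Y(R5) = 0.3623+0.000j S between n2,n0
  I2: injects 0.00144 A into n3 (from n0)
  Y(R6) = 0.1333+0.000j S between n2,n0
  Y(R7) = 0.01337+0.000j S between n3,n1
  V1: constraint V(n3)−V(n0) = 7.55
Assemble and solve the 4×4 MNA system:
  V(n1)=4.548+0.1330j  V(n2)=4.153-1.032j  V(n3)=7.550+0.000j
  i(V1)=-2.083-0.01089j

4.153-1.032j V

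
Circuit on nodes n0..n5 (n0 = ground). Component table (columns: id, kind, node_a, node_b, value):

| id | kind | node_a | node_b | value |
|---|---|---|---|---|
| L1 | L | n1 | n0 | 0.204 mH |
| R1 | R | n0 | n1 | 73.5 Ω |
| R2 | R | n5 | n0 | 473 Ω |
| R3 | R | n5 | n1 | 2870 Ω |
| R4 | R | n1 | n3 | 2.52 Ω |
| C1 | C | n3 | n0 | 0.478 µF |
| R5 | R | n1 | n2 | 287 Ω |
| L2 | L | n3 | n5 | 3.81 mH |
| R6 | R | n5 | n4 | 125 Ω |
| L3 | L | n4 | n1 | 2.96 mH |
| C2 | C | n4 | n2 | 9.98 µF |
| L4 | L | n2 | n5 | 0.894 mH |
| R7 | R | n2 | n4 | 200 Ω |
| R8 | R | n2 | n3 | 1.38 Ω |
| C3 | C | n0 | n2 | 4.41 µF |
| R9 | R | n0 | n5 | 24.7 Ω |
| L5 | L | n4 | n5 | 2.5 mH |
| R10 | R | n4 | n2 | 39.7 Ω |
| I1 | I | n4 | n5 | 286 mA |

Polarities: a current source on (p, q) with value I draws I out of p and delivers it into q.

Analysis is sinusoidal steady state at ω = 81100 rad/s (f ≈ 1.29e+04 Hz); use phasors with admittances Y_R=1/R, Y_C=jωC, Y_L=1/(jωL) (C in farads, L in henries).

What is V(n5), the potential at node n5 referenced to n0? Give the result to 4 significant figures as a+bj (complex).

Element admittances at ω=81100 rad/s:
  Y(L1) = 0.000-0.06044j S between n1,n0
  Y(R1) = 0.01361+0.000j S between n0,n1
  Y(R2) = 0.002114+0.000j S between n5,n0
  Y(R3) = 0.0003484+0.000j S between n5,n1
  Y(R4) = 0.3968+0.000j S between n1,n3
  Y(C1) = 0.000+0.03877j S between n3,n0
  Y(R5) = 0.003484+0.000j S between n1,n2
  Y(L2) = 0.000-0.003236j S between n3,n5
  Y(R6) = 0.008000+0.000j S between n5,n4
  Y(L3) = 0.000-0.004166j S between n4,n1
  Y(C2) = 0.000+0.8094j S between n4,n2
  Y(L4) = 0.000-0.01379j S between n2,n5
  Y(R7) = 0.005000+0.000j S between n2,n4
  Y(R8) = 0.7246+0.000j S between n2,n3
  Y(C3) = 0.000+0.3577j S between n0,n2
  Y(R9) = 0.04049+0.000j S between n0,n5
  Y(L5) = 0.000-0.004932j S between n4,n5
  Y(R10) = 0.02519+0.000j S between n4,n2
  I1: injects 0.286 A into n5 (from n4)
Assemble and solve the 5×5 MNA system:
  V(n1)=-0.3659+0.4672j  V(n2)=-0.3262+0.5804j  V(n3)=-0.3165+0.5365j  V(n4)=-0.3540+0.8747j  V(n5)=4.815+2.359j

4.815+2.359j V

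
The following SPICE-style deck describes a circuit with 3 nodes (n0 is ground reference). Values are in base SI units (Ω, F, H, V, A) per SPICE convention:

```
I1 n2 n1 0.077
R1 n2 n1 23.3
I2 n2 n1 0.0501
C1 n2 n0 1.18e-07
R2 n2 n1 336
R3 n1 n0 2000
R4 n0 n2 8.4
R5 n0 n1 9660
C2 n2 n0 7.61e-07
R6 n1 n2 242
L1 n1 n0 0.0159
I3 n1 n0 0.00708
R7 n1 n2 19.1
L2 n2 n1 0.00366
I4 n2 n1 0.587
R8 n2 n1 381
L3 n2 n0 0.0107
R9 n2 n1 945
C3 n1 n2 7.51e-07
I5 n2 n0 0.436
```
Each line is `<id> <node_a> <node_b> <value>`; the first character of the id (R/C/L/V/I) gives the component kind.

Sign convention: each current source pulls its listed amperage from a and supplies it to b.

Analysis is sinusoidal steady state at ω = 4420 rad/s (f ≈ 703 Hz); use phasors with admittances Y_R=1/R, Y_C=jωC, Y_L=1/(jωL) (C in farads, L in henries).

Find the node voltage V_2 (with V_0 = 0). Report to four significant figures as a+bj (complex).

-3.932-0.4747j V

Apply KCL at each of the 2 non-ground nodes and solve the resulting linear system.
Node n1: branches {I1, R1, I2, R2, R3, R5, R6, L1, I3, R7, L2, I4, R8, R9, C3} → V_1 = 0.8944+2.294j
Node n2: branches {I1, R1, I2, C1, R2, R4, C2, R6, R7, L2, I4, R8, L3, R9, C3, I5} → V_2 = -3.932-0.4747j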